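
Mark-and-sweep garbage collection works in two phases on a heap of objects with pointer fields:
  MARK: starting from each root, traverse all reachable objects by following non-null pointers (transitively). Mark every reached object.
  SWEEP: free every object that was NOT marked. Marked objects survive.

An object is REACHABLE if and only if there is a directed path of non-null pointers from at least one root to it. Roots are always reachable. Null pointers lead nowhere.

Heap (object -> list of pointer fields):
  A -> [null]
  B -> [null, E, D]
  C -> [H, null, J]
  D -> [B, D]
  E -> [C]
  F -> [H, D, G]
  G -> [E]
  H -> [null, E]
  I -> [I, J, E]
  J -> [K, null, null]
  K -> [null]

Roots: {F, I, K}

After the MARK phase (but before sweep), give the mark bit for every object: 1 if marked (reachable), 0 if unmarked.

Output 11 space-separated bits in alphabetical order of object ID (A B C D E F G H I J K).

Roots: F I K
Mark F: refs=H D G, marked=F
Mark I: refs=I J E, marked=F I
Mark K: refs=null, marked=F I K
Mark H: refs=null E, marked=F H I K
Mark D: refs=B D, marked=D F H I K
Mark G: refs=E, marked=D F G H I K
Mark J: refs=K null null, marked=D F G H I J K
Mark E: refs=C, marked=D E F G H I J K
Mark B: refs=null E D, marked=B D E F G H I J K
Mark C: refs=H null J, marked=B C D E F G H I J K
Unmarked (collected): A

Answer: 0 1 1 1 1 1 1 1 1 1 1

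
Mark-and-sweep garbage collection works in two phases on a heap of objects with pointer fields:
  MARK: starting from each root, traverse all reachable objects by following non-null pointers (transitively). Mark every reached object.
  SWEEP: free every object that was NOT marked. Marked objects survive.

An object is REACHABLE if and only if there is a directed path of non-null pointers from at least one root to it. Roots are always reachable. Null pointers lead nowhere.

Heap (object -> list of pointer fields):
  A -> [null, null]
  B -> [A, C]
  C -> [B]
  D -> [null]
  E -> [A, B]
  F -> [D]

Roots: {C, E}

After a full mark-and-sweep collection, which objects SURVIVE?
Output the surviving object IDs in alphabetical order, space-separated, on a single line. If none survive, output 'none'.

Roots: C E
Mark C: refs=B, marked=C
Mark E: refs=A B, marked=C E
Mark B: refs=A C, marked=B C E
Mark A: refs=null null, marked=A B C E
Unmarked (collected): D F

Answer: A B C E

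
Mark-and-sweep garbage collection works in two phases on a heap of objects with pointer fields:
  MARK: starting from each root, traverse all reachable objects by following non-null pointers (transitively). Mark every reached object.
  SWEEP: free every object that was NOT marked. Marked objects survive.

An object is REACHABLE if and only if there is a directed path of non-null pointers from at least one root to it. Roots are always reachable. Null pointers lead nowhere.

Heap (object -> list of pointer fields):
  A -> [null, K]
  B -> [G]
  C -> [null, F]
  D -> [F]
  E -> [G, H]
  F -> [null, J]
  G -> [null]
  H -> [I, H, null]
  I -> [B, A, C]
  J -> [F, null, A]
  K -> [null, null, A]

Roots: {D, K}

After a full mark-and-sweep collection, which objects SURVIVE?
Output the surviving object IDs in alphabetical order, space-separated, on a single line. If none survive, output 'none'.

Answer: A D F J K

Derivation:
Roots: D K
Mark D: refs=F, marked=D
Mark K: refs=null null A, marked=D K
Mark F: refs=null J, marked=D F K
Mark A: refs=null K, marked=A D F K
Mark J: refs=F null A, marked=A D F J K
Unmarked (collected): B C E G H I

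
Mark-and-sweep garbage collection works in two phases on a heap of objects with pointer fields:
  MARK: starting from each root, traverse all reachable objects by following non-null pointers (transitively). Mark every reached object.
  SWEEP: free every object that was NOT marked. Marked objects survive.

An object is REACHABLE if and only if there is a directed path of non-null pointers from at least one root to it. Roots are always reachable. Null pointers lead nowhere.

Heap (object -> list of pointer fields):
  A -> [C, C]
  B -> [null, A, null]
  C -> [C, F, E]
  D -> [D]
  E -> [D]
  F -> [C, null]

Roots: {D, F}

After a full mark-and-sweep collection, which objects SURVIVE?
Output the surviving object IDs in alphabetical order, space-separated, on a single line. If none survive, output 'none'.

Answer: C D E F

Derivation:
Roots: D F
Mark D: refs=D, marked=D
Mark F: refs=C null, marked=D F
Mark C: refs=C F E, marked=C D F
Mark E: refs=D, marked=C D E F
Unmarked (collected): A B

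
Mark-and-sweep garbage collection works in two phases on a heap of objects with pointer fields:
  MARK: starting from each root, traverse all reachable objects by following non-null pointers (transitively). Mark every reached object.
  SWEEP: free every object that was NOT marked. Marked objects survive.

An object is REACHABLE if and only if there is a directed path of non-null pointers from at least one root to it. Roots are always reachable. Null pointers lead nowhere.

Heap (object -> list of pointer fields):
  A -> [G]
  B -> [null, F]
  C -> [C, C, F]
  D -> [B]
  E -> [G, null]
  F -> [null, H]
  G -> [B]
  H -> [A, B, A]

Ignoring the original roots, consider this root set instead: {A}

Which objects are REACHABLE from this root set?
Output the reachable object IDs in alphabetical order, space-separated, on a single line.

Roots: A
Mark A: refs=G, marked=A
Mark G: refs=B, marked=A G
Mark B: refs=null F, marked=A B G
Mark F: refs=null H, marked=A B F G
Mark H: refs=A B A, marked=A B F G H
Unmarked (collected): C D E

Answer: A B F G H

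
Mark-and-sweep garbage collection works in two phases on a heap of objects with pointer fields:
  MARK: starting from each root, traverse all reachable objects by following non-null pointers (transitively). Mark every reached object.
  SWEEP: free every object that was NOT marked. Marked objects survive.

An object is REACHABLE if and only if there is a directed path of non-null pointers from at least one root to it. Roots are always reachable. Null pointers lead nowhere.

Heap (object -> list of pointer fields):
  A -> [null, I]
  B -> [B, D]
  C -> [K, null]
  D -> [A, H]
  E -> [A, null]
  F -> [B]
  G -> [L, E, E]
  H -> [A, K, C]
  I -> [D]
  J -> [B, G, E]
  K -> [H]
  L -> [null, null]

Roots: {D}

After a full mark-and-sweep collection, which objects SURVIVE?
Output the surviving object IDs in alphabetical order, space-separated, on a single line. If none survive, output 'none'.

Roots: D
Mark D: refs=A H, marked=D
Mark A: refs=null I, marked=A D
Mark H: refs=A K C, marked=A D H
Mark I: refs=D, marked=A D H I
Mark K: refs=H, marked=A D H I K
Mark C: refs=K null, marked=A C D H I K
Unmarked (collected): B E F G J L

Answer: A C D H I K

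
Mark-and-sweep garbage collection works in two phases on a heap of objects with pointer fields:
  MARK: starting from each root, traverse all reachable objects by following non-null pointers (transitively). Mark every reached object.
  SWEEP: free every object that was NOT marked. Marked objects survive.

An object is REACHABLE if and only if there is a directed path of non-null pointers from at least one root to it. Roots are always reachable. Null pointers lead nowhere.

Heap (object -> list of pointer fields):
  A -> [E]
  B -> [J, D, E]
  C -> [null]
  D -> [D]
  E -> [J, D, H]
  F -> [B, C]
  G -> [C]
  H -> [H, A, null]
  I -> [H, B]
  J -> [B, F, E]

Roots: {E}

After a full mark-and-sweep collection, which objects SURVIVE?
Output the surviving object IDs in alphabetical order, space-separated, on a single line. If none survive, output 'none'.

Answer: A B C D E F H J

Derivation:
Roots: E
Mark E: refs=J D H, marked=E
Mark J: refs=B F E, marked=E J
Mark D: refs=D, marked=D E J
Mark H: refs=H A null, marked=D E H J
Mark B: refs=J D E, marked=B D E H J
Mark F: refs=B C, marked=B D E F H J
Mark A: refs=E, marked=A B D E F H J
Mark C: refs=null, marked=A B C D E F H J
Unmarked (collected): G I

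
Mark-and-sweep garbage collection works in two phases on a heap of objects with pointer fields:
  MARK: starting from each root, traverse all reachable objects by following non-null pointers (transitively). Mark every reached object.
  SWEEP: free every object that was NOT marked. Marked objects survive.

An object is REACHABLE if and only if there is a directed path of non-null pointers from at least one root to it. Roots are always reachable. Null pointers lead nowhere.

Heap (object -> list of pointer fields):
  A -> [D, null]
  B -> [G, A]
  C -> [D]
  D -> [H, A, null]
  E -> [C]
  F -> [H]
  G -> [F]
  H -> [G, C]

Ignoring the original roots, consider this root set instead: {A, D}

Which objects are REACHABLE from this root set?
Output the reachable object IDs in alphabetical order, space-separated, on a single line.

Answer: A C D F G H

Derivation:
Roots: A D
Mark A: refs=D null, marked=A
Mark D: refs=H A null, marked=A D
Mark H: refs=G C, marked=A D H
Mark G: refs=F, marked=A D G H
Mark C: refs=D, marked=A C D G H
Mark F: refs=H, marked=A C D F G H
Unmarked (collected): B E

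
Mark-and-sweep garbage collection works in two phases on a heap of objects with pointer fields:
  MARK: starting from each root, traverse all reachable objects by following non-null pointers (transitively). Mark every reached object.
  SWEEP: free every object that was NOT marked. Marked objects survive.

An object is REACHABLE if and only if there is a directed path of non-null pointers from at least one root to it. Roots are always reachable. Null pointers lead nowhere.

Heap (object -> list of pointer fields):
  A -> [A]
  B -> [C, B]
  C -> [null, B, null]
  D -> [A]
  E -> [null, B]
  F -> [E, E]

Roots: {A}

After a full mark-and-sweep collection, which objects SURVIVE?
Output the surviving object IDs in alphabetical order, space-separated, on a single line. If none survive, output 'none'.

Roots: A
Mark A: refs=A, marked=A
Unmarked (collected): B C D E F

Answer: A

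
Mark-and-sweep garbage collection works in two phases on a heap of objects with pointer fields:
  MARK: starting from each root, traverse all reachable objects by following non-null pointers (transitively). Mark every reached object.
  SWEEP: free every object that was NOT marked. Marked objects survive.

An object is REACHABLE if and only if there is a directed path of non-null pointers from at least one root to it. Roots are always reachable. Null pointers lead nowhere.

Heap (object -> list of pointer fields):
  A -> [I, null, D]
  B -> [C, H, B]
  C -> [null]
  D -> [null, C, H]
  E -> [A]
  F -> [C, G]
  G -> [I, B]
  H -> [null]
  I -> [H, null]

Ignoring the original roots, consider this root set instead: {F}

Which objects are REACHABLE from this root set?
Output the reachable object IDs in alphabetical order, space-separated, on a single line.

Answer: B C F G H I

Derivation:
Roots: F
Mark F: refs=C G, marked=F
Mark C: refs=null, marked=C F
Mark G: refs=I B, marked=C F G
Mark I: refs=H null, marked=C F G I
Mark B: refs=C H B, marked=B C F G I
Mark H: refs=null, marked=B C F G H I
Unmarked (collected): A D E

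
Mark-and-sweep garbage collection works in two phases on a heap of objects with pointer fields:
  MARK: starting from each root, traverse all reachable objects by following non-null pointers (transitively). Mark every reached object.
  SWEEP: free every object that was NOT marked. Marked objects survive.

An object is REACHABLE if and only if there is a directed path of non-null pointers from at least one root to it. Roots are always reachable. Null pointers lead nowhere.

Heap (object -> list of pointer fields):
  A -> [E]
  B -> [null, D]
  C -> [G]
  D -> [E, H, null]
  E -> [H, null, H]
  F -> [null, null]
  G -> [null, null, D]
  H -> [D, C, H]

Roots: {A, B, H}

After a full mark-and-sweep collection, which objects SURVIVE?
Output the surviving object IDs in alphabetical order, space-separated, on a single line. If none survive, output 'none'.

Answer: A B C D E G H

Derivation:
Roots: A B H
Mark A: refs=E, marked=A
Mark B: refs=null D, marked=A B
Mark H: refs=D C H, marked=A B H
Mark E: refs=H null H, marked=A B E H
Mark D: refs=E H null, marked=A B D E H
Mark C: refs=G, marked=A B C D E H
Mark G: refs=null null D, marked=A B C D E G H
Unmarked (collected): F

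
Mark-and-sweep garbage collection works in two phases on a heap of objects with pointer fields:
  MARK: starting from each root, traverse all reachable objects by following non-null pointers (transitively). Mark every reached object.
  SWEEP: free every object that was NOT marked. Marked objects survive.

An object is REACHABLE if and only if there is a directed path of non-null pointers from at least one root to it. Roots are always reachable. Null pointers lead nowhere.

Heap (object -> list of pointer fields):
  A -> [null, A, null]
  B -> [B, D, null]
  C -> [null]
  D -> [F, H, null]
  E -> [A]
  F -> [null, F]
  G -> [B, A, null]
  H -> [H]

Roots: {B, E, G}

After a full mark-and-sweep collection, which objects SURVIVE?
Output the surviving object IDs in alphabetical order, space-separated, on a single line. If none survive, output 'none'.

Roots: B E G
Mark B: refs=B D null, marked=B
Mark E: refs=A, marked=B E
Mark G: refs=B A null, marked=B E G
Mark D: refs=F H null, marked=B D E G
Mark A: refs=null A null, marked=A B D E G
Mark F: refs=null F, marked=A B D E F G
Mark H: refs=H, marked=A B D E F G H
Unmarked (collected): C

Answer: A B D E F G H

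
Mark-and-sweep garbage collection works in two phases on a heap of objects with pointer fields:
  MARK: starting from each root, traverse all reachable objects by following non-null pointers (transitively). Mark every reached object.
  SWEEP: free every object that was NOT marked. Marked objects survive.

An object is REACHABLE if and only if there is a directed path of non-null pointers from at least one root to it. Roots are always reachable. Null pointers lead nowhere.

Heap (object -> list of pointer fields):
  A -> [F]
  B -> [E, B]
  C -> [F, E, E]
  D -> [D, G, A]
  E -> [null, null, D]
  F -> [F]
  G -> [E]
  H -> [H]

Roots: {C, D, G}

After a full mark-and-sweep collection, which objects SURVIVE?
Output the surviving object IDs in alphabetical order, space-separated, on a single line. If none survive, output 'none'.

Answer: A C D E F G

Derivation:
Roots: C D G
Mark C: refs=F E E, marked=C
Mark D: refs=D G A, marked=C D
Mark G: refs=E, marked=C D G
Mark F: refs=F, marked=C D F G
Mark E: refs=null null D, marked=C D E F G
Mark A: refs=F, marked=A C D E F G
Unmarked (collected): B H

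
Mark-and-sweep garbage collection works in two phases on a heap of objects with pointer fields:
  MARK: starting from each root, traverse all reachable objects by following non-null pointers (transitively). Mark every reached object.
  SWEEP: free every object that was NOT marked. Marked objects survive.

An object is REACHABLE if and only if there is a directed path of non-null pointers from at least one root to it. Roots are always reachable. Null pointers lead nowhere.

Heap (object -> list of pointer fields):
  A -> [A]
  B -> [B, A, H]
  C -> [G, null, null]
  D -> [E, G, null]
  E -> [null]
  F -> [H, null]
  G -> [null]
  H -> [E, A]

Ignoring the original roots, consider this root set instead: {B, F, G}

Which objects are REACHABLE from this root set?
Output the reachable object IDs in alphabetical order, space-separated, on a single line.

Answer: A B E F G H

Derivation:
Roots: B F G
Mark B: refs=B A H, marked=B
Mark F: refs=H null, marked=B F
Mark G: refs=null, marked=B F G
Mark A: refs=A, marked=A B F G
Mark H: refs=E A, marked=A B F G H
Mark E: refs=null, marked=A B E F G H
Unmarked (collected): C D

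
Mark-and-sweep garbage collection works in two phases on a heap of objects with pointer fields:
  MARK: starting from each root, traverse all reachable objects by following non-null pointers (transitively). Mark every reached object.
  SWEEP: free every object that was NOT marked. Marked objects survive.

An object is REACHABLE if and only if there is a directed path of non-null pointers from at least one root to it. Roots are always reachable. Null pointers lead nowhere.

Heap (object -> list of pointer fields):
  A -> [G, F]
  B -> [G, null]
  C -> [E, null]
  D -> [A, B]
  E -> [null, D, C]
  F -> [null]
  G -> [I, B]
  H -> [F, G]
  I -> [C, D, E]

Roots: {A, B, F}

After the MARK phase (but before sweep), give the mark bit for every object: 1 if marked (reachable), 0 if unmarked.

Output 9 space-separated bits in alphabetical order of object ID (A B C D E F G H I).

Roots: A B F
Mark A: refs=G F, marked=A
Mark B: refs=G null, marked=A B
Mark F: refs=null, marked=A B F
Mark G: refs=I B, marked=A B F G
Mark I: refs=C D E, marked=A B F G I
Mark C: refs=E null, marked=A B C F G I
Mark D: refs=A B, marked=A B C D F G I
Mark E: refs=null D C, marked=A B C D E F G I
Unmarked (collected): H

Answer: 1 1 1 1 1 1 1 0 1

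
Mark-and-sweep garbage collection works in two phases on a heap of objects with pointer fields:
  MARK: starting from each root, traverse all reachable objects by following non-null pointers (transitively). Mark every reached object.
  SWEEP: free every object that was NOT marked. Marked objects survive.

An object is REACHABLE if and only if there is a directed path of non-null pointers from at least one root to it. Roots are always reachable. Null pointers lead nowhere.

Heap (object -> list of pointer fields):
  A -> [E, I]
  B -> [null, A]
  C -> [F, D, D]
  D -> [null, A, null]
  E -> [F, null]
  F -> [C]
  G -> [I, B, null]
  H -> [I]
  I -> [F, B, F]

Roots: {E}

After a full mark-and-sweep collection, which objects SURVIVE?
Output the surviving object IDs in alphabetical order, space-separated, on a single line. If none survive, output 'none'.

Answer: A B C D E F I

Derivation:
Roots: E
Mark E: refs=F null, marked=E
Mark F: refs=C, marked=E F
Mark C: refs=F D D, marked=C E F
Mark D: refs=null A null, marked=C D E F
Mark A: refs=E I, marked=A C D E F
Mark I: refs=F B F, marked=A C D E F I
Mark B: refs=null A, marked=A B C D E F I
Unmarked (collected): G H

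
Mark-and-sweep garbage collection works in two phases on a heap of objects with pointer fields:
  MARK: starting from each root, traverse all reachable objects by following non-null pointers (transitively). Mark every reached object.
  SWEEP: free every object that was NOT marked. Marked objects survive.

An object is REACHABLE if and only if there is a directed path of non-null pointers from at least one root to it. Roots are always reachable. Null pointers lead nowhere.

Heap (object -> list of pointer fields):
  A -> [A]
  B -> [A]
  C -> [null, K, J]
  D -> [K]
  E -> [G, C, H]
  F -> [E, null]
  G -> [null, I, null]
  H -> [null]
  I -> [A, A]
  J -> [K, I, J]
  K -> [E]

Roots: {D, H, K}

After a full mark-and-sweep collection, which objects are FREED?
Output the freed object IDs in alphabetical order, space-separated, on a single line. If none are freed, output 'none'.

Answer: B F

Derivation:
Roots: D H K
Mark D: refs=K, marked=D
Mark H: refs=null, marked=D H
Mark K: refs=E, marked=D H K
Mark E: refs=G C H, marked=D E H K
Mark G: refs=null I null, marked=D E G H K
Mark C: refs=null K J, marked=C D E G H K
Mark I: refs=A A, marked=C D E G H I K
Mark J: refs=K I J, marked=C D E G H I J K
Mark A: refs=A, marked=A C D E G H I J K
Unmarked (collected): B F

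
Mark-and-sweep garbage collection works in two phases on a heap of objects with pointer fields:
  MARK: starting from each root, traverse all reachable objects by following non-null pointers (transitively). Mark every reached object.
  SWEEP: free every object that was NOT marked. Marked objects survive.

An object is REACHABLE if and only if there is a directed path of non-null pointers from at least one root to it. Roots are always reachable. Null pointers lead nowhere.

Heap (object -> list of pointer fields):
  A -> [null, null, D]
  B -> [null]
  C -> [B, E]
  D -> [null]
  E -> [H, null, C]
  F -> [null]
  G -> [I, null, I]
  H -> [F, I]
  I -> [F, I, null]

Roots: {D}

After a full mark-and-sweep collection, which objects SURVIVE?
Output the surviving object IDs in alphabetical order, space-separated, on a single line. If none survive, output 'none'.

Roots: D
Mark D: refs=null, marked=D
Unmarked (collected): A B C E F G H I

Answer: D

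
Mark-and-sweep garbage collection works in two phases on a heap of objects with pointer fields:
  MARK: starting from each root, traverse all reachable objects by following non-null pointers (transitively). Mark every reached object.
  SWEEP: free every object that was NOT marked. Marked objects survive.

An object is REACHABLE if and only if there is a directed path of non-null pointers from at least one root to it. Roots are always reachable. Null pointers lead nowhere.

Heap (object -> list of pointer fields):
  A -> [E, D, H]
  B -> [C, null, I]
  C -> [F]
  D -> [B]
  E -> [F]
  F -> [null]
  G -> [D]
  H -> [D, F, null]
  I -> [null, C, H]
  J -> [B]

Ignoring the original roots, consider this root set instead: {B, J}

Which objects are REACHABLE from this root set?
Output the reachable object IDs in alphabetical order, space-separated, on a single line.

Answer: B C D F H I J

Derivation:
Roots: B J
Mark B: refs=C null I, marked=B
Mark J: refs=B, marked=B J
Mark C: refs=F, marked=B C J
Mark I: refs=null C H, marked=B C I J
Mark F: refs=null, marked=B C F I J
Mark H: refs=D F null, marked=B C F H I J
Mark D: refs=B, marked=B C D F H I J
Unmarked (collected): A E G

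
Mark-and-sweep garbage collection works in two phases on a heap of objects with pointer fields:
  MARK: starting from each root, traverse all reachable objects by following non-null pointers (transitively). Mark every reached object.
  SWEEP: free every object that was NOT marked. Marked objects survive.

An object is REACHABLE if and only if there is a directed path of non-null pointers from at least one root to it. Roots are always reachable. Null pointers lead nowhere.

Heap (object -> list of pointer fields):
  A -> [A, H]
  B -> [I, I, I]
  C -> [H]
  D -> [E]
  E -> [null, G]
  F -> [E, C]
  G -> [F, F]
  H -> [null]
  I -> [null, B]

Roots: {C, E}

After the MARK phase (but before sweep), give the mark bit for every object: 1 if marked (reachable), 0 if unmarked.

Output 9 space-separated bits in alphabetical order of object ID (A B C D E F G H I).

Answer: 0 0 1 0 1 1 1 1 0

Derivation:
Roots: C E
Mark C: refs=H, marked=C
Mark E: refs=null G, marked=C E
Mark H: refs=null, marked=C E H
Mark G: refs=F F, marked=C E G H
Mark F: refs=E C, marked=C E F G H
Unmarked (collected): A B D I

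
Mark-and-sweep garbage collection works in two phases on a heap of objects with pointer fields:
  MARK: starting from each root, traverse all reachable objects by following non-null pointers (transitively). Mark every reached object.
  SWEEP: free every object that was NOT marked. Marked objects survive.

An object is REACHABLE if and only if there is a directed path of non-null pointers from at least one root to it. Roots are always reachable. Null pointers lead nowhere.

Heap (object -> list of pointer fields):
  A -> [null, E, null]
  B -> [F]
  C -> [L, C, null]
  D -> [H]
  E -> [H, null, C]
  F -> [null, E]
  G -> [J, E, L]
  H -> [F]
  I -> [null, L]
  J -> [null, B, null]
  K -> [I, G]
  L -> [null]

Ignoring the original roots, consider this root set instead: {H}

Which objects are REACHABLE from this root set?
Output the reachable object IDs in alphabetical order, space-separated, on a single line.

Answer: C E F H L

Derivation:
Roots: H
Mark H: refs=F, marked=H
Mark F: refs=null E, marked=F H
Mark E: refs=H null C, marked=E F H
Mark C: refs=L C null, marked=C E F H
Mark L: refs=null, marked=C E F H L
Unmarked (collected): A B D G I J K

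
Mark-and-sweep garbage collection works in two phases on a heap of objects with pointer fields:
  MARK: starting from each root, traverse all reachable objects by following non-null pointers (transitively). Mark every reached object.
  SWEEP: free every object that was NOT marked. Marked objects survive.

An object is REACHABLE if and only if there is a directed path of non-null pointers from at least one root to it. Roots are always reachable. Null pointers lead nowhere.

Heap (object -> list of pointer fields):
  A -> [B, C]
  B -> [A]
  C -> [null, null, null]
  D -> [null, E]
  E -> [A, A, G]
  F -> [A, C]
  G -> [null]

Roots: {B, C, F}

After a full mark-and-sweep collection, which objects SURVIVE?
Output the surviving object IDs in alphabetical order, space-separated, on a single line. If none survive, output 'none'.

Roots: B C F
Mark B: refs=A, marked=B
Mark C: refs=null null null, marked=B C
Mark F: refs=A C, marked=B C F
Mark A: refs=B C, marked=A B C F
Unmarked (collected): D E G

Answer: A B C F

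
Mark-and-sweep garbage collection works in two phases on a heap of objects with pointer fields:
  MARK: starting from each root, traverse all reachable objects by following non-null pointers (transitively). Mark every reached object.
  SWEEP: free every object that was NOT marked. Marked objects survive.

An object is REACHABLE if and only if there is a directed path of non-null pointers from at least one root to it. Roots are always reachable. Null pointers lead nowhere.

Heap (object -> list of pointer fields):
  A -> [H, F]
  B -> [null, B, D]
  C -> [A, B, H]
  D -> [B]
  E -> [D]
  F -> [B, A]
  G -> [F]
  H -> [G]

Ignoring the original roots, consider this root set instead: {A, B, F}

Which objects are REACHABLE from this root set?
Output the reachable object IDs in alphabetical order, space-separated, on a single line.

Answer: A B D F G H

Derivation:
Roots: A B F
Mark A: refs=H F, marked=A
Mark B: refs=null B D, marked=A B
Mark F: refs=B A, marked=A B F
Mark H: refs=G, marked=A B F H
Mark D: refs=B, marked=A B D F H
Mark G: refs=F, marked=A B D F G H
Unmarked (collected): C E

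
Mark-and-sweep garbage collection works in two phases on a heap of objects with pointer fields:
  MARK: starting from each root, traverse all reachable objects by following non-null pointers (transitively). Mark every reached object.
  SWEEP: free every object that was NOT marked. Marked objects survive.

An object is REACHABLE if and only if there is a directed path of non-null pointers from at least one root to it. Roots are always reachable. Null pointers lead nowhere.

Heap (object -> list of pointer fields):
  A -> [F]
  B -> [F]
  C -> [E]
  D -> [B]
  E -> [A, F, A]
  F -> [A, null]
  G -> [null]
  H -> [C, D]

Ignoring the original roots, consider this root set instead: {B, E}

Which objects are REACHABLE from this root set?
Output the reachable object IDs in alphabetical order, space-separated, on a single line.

Answer: A B E F

Derivation:
Roots: B E
Mark B: refs=F, marked=B
Mark E: refs=A F A, marked=B E
Mark F: refs=A null, marked=B E F
Mark A: refs=F, marked=A B E F
Unmarked (collected): C D G H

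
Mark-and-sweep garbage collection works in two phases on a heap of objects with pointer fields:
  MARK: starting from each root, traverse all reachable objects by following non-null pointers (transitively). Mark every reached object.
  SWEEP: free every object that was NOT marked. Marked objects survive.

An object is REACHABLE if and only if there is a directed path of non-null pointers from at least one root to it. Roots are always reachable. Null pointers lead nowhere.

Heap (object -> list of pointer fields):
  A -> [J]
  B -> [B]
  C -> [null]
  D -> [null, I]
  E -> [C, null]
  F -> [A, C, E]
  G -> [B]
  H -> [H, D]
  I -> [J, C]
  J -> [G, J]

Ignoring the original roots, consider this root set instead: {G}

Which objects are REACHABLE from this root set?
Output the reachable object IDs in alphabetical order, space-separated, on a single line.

Answer: B G

Derivation:
Roots: G
Mark G: refs=B, marked=G
Mark B: refs=B, marked=B G
Unmarked (collected): A C D E F H I J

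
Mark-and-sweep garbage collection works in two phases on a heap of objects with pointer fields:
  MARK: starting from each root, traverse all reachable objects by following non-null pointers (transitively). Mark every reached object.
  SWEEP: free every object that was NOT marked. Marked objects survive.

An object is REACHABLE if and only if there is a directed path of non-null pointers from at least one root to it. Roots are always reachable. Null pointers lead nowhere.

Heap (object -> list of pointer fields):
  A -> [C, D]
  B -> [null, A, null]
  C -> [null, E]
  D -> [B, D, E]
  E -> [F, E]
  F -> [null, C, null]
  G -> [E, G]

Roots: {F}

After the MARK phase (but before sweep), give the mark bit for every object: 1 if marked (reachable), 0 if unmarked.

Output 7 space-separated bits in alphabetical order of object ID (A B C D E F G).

Answer: 0 0 1 0 1 1 0

Derivation:
Roots: F
Mark F: refs=null C null, marked=F
Mark C: refs=null E, marked=C F
Mark E: refs=F E, marked=C E F
Unmarked (collected): A B D G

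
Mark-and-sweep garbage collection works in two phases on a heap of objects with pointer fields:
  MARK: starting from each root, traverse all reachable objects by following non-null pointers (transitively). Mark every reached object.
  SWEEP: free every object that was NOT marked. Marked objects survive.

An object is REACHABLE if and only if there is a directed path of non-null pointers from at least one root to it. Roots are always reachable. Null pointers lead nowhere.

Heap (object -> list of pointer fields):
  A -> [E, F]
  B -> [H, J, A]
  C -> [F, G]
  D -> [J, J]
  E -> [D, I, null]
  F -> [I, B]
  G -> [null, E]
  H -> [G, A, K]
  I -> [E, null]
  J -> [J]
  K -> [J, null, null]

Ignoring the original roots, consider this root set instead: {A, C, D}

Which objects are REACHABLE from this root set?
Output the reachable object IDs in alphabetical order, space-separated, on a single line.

Roots: A C D
Mark A: refs=E F, marked=A
Mark C: refs=F G, marked=A C
Mark D: refs=J J, marked=A C D
Mark E: refs=D I null, marked=A C D E
Mark F: refs=I B, marked=A C D E F
Mark G: refs=null E, marked=A C D E F G
Mark J: refs=J, marked=A C D E F G J
Mark I: refs=E null, marked=A C D E F G I J
Mark B: refs=H J A, marked=A B C D E F G I J
Mark H: refs=G A K, marked=A B C D E F G H I J
Mark K: refs=J null null, marked=A B C D E F G H I J K
Unmarked (collected): (none)

Answer: A B C D E F G H I J K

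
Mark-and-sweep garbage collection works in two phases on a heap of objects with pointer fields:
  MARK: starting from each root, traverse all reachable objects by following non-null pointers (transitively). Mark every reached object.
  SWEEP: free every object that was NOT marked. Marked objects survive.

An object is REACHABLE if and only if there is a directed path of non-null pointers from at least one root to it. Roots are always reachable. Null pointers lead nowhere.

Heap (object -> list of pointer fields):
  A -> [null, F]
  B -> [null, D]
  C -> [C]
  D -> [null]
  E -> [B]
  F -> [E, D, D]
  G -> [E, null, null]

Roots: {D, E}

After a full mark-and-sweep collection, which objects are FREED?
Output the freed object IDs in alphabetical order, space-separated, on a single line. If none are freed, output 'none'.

Roots: D E
Mark D: refs=null, marked=D
Mark E: refs=B, marked=D E
Mark B: refs=null D, marked=B D E
Unmarked (collected): A C F G

Answer: A C F G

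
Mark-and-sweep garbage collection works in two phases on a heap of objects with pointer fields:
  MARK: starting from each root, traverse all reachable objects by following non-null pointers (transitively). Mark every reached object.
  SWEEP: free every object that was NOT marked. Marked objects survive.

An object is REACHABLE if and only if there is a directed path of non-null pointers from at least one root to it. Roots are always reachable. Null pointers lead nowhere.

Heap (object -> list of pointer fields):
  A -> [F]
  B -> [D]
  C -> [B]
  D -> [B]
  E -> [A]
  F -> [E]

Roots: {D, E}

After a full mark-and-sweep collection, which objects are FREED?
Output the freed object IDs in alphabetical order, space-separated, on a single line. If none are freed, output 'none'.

Answer: C

Derivation:
Roots: D E
Mark D: refs=B, marked=D
Mark E: refs=A, marked=D E
Mark B: refs=D, marked=B D E
Mark A: refs=F, marked=A B D E
Mark F: refs=E, marked=A B D E F
Unmarked (collected): C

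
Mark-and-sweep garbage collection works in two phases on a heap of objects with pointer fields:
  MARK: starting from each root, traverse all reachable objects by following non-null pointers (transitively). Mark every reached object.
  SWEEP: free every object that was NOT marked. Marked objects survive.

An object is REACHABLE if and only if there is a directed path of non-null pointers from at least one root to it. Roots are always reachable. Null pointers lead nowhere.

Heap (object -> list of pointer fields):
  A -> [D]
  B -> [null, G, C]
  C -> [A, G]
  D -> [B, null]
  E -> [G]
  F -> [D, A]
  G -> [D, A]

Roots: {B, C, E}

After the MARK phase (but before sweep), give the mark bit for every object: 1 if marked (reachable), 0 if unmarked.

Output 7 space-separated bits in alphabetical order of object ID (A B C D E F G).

Answer: 1 1 1 1 1 0 1

Derivation:
Roots: B C E
Mark B: refs=null G C, marked=B
Mark C: refs=A G, marked=B C
Mark E: refs=G, marked=B C E
Mark G: refs=D A, marked=B C E G
Mark A: refs=D, marked=A B C E G
Mark D: refs=B null, marked=A B C D E G
Unmarked (collected): F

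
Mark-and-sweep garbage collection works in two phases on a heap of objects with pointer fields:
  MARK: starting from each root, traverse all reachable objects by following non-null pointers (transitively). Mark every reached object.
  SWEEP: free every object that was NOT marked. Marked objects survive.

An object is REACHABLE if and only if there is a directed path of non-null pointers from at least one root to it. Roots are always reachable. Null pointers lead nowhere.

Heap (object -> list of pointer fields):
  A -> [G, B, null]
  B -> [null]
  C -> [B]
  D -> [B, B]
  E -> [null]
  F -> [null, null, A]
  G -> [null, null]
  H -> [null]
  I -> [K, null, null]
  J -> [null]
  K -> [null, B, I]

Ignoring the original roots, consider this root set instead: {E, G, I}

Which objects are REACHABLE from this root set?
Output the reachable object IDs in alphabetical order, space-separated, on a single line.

Answer: B E G I K

Derivation:
Roots: E G I
Mark E: refs=null, marked=E
Mark G: refs=null null, marked=E G
Mark I: refs=K null null, marked=E G I
Mark K: refs=null B I, marked=E G I K
Mark B: refs=null, marked=B E G I K
Unmarked (collected): A C D F H J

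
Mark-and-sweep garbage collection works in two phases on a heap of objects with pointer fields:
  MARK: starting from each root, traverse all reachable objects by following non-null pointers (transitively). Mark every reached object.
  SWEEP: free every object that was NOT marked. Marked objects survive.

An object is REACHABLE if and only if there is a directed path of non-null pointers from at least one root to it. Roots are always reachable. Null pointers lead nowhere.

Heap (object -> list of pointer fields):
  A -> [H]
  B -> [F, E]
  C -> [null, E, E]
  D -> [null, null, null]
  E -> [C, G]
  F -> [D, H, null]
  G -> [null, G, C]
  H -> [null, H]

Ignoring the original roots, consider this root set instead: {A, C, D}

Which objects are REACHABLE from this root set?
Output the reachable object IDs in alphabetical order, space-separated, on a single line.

Roots: A C D
Mark A: refs=H, marked=A
Mark C: refs=null E E, marked=A C
Mark D: refs=null null null, marked=A C D
Mark H: refs=null H, marked=A C D H
Mark E: refs=C G, marked=A C D E H
Mark G: refs=null G C, marked=A C D E G H
Unmarked (collected): B F

Answer: A C D E G H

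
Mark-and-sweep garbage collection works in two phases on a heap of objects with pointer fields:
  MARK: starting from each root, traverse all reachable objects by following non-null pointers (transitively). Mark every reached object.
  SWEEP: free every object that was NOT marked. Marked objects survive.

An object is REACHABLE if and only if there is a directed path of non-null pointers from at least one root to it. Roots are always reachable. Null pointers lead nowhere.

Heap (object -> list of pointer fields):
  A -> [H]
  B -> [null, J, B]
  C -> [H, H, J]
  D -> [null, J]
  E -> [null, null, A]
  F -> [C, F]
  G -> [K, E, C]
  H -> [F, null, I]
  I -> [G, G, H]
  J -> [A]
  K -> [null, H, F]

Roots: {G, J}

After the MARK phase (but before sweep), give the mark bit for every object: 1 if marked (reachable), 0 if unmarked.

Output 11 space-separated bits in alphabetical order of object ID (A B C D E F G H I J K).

Roots: G J
Mark G: refs=K E C, marked=G
Mark J: refs=A, marked=G J
Mark K: refs=null H F, marked=G J K
Mark E: refs=null null A, marked=E G J K
Mark C: refs=H H J, marked=C E G J K
Mark A: refs=H, marked=A C E G J K
Mark H: refs=F null I, marked=A C E G H J K
Mark F: refs=C F, marked=A C E F G H J K
Mark I: refs=G G H, marked=A C E F G H I J K
Unmarked (collected): B D

Answer: 1 0 1 0 1 1 1 1 1 1 1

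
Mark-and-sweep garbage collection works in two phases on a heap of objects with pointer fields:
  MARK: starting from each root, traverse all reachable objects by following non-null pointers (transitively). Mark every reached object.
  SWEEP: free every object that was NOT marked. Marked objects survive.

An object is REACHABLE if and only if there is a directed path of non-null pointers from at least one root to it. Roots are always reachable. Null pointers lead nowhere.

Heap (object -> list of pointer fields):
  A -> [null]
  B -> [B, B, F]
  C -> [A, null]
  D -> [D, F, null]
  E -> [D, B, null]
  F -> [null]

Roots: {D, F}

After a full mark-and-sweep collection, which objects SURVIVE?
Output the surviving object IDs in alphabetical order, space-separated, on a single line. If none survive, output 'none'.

Roots: D F
Mark D: refs=D F null, marked=D
Mark F: refs=null, marked=D F
Unmarked (collected): A B C E

Answer: D F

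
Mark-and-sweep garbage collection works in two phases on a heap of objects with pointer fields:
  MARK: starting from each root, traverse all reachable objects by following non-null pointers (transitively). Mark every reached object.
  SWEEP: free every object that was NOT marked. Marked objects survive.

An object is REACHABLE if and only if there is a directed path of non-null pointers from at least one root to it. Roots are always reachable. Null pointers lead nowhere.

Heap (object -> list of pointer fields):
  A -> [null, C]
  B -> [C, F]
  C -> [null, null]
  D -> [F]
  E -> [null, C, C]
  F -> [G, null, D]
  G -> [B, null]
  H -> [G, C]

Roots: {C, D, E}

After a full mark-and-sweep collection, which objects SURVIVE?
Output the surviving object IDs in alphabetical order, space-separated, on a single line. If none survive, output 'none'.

Roots: C D E
Mark C: refs=null null, marked=C
Mark D: refs=F, marked=C D
Mark E: refs=null C C, marked=C D E
Mark F: refs=G null D, marked=C D E F
Mark G: refs=B null, marked=C D E F G
Mark B: refs=C F, marked=B C D E F G
Unmarked (collected): A H

Answer: B C D E F G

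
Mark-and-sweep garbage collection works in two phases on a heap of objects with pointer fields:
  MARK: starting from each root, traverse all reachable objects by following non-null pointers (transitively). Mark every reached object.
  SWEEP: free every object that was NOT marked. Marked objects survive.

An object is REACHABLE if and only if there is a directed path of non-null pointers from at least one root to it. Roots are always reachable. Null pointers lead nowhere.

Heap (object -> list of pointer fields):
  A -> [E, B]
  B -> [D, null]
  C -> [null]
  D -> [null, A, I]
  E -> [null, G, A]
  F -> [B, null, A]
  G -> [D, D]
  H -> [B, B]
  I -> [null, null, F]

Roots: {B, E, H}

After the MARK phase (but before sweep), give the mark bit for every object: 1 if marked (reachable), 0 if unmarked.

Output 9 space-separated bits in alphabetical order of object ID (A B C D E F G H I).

Roots: B E H
Mark B: refs=D null, marked=B
Mark E: refs=null G A, marked=B E
Mark H: refs=B B, marked=B E H
Mark D: refs=null A I, marked=B D E H
Mark G: refs=D D, marked=B D E G H
Mark A: refs=E B, marked=A B D E G H
Mark I: refs=null null F, marked=A B D E G H I
Mark F: refs=B null A, marked=A B D E F G H I
Unmarked (collected): C

Answer: 1 1 0 1 1 1 1 1 1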